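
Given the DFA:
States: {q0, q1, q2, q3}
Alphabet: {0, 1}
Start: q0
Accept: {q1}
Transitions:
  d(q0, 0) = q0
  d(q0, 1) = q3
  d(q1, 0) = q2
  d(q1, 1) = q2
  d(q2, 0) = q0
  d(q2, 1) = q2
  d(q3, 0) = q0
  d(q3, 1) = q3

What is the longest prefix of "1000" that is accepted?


Run the DFA, marking each prefix where the state is accepting:
  "" -> q0 [reject]
  "1" -> q3 [reject]
  "10" -> q0 [reject]
  "100" -> q0 [reject]
  "1000" -> q0 [reject]

No prefix is accepted


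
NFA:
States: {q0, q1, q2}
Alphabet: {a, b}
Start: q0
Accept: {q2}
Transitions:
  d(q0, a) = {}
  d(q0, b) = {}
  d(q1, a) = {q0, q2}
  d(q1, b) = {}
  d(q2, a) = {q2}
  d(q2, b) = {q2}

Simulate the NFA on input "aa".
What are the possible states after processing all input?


Start: {q0}
  --a--> {}
  --a--> {}

{} (empty set, no valid transitions)


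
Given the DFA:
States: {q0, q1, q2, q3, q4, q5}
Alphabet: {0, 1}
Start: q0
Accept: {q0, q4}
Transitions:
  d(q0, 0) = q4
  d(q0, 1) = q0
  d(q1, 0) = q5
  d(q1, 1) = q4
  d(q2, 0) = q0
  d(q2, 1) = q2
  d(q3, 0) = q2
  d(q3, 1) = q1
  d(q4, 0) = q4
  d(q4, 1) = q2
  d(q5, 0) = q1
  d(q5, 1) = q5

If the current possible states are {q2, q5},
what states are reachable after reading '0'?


Apply transition on '0' from each current state:
  d(q2, 0) = q0
  d(q5, 0) = q1

{q0, q1}


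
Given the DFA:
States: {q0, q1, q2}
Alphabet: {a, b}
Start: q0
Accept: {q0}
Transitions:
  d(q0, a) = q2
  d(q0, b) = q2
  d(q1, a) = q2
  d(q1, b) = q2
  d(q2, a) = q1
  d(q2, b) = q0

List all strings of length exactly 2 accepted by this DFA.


All strings of length 2: 4 total
Accepted: 2

"ab", "bb"


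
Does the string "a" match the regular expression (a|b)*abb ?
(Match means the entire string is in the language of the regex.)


|string| = 1; first = 'a'; last = 'a'

No, "a" does not match (a|b)*abb


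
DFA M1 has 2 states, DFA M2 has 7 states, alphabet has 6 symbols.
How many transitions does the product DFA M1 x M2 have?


Product DFA has 2 * 7 = 14 states.
Each has 6 transitions: 14 * 6 = 84

84


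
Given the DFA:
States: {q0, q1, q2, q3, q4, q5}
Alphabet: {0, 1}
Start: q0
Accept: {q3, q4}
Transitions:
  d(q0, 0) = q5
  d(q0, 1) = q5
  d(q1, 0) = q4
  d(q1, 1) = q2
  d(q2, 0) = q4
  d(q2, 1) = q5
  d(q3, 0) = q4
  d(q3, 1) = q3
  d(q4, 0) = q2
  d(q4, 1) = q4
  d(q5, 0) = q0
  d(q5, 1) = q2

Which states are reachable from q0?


BFS from q0:
  layer 0: {q0}
  layer 1: {q5}
  layer 2: {q2}
  layer 3: {q4}

{q0, q2, q4, q5}


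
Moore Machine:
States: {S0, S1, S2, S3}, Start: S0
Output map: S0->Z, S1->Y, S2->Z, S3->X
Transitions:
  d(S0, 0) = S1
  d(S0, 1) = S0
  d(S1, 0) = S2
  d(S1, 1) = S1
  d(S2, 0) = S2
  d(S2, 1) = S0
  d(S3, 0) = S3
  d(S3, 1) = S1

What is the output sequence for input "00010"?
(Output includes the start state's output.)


Start: S0 (output Z)
  --0--> S1 (output Y)
  --0--> S2 (output Z)
  --0--> S2 (output Z)
  --1--> S0 (output Z)
  --0--> S1 (output Y)

"ZYZZZY"


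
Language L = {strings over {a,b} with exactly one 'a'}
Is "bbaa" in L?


count('a') = 2

No, "bbaa" is not in L


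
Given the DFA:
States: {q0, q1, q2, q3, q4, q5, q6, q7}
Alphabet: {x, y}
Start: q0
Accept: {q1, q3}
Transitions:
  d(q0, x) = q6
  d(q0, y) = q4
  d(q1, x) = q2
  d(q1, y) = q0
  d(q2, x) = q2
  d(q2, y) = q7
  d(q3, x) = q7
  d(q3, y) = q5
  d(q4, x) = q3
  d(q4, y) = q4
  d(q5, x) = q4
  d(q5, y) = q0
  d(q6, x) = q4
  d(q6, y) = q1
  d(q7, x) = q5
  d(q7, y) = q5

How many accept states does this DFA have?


Accept states listed: {q1, q3}
Counting: q1(1) q3(2)

2


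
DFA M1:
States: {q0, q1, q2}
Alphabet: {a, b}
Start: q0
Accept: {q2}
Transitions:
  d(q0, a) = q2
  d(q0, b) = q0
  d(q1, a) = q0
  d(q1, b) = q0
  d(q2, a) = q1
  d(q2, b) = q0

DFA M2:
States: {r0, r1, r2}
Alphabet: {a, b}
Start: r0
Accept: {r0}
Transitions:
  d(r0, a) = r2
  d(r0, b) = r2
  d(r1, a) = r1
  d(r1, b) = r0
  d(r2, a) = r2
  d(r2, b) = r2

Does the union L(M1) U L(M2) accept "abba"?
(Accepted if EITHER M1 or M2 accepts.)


M1: final=q2 accepted=True
M2: final=r2 accepted=False

Yes, union accepts


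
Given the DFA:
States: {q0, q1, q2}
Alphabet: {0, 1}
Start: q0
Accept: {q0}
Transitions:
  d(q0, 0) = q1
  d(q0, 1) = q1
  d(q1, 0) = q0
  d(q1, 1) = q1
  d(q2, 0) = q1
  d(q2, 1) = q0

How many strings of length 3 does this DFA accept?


Enumerating all length-3 strings:
  "000" -> q1 [reject]
  "001" -> q1 [reject]
  "010" -> q0 [accept]
  "011" -> q1 [reject]
  "100" -> q1 [reject]
  "101" -> q1 [reject]
  "110" -> q0 [accept]
  "111" -> q1 [reject]

2 out of 8


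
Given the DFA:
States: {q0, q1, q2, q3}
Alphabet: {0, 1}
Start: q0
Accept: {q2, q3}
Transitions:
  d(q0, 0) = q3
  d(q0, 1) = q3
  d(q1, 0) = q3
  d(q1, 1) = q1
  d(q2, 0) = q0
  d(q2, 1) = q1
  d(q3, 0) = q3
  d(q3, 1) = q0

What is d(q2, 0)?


Looking up transition d(q2, 0)

q0


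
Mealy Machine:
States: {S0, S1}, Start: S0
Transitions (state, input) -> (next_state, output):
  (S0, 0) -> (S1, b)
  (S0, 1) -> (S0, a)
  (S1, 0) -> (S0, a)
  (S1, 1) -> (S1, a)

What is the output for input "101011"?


Step-by-step:
  (S0, 1) -> (S0, a)
  (S0, 0) -> (S1, b)
  (S1, 1) -> (S1, a)
  (S1, 0) -> (S0, a)
  (S0, 1) -> (S0, a)
  (S0, 1) -> (S0, a)

"abaaaa"


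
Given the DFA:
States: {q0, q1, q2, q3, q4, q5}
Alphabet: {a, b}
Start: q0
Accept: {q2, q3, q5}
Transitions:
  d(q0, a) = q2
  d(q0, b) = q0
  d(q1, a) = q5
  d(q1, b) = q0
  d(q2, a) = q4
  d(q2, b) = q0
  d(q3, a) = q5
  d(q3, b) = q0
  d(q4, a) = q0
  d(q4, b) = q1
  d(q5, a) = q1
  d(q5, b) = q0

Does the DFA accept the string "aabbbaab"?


Trace: q0 -> q2 -> q4 -> q1 -> q0 -> q0 -> q2 -> q4 -> q1
Final state: q1
Accept states: {q2, q3, q5}

No, rejected (final state q1 is not an accept state)


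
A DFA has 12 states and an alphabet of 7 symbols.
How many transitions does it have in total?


Each state has exactly one transition per symbol.
12 * 7 = 84

84


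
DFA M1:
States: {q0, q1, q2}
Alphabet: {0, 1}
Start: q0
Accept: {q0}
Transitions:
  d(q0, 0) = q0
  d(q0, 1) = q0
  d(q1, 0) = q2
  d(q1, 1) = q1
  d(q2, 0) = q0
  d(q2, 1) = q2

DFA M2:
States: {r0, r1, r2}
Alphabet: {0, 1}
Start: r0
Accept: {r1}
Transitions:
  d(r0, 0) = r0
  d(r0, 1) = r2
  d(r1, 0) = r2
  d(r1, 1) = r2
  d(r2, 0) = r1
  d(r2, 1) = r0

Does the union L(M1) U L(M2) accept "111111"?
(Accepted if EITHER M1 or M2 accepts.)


M1: final=q0 accepted=True
M2: final=r0 accepted=False

Yes, union accepts


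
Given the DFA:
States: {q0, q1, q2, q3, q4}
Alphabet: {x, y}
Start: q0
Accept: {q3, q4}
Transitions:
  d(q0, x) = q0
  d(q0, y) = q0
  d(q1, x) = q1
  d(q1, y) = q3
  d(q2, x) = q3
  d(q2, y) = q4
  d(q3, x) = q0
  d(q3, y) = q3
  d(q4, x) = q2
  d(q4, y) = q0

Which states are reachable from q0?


BFS from q0:
  layer 0: {q0}

{q0}


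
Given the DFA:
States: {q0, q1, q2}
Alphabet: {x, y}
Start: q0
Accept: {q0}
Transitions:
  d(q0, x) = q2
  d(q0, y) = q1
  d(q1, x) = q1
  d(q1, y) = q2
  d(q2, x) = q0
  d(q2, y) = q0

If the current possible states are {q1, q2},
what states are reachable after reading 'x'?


Apply transition on 'x' from each current state:
  d(q1, x) = q1
  d(q2, x) = q0

{q0, q1}


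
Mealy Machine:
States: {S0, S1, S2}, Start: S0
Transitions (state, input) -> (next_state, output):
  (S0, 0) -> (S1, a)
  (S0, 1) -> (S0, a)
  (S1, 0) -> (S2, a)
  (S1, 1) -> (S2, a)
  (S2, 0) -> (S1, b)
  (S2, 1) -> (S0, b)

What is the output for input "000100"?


Step-by-step:
  (S0, 0) -> (S1, a)
  (S1, 0) -> (S2, a)
  (S2, 0) -> (S1, b)
  (S1, 1) -> (S2, a)
  (S2, 0) -> (S1, b)
  (S1, 0) -> (S2, a)

"aababa"


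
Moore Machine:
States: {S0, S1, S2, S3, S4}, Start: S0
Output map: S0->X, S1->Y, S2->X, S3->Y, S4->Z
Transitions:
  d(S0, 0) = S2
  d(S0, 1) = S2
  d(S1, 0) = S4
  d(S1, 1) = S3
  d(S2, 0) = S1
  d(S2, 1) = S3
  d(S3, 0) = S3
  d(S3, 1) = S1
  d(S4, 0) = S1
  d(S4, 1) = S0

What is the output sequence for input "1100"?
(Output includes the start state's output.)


Start: S0 (output X)
  --1--> S2 (output X)
  --1--> S3 (output Y)
  --0--> S3 (output Y)
  --0--> S3 (output Y)

"XXYYY"


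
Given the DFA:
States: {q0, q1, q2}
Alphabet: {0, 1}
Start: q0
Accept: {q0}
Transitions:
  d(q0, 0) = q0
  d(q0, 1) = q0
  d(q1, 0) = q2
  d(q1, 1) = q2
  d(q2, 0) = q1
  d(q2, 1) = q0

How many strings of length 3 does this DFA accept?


Enumerating all length-3 strings:
  "000" -> q0 [accept]
  "001" -> q0 [accept]
  "010" -> q0 [accept]
  "011" -> q0 [accept]
  "100" -> q0 [accept]
  "101" -> q0 [accept]
  "110" -> q0 [accept]
  "111" -> q0 [accept]

8 out of 8


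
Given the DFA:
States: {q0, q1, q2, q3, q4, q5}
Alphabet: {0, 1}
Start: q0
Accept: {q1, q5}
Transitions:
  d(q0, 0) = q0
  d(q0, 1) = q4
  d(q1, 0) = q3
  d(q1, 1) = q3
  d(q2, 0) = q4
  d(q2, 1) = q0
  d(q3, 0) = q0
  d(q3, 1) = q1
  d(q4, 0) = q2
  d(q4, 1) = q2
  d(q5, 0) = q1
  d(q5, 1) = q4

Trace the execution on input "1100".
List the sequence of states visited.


Input: 1100
d(q0, 1) = q4
d(q4, 1) = q2
d(q2, 0) = q4
d(q4, 0) = q2


q0 -> q4 -> q2 -> q4 -> q2


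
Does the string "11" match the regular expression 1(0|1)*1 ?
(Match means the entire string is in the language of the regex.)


|string| = 2; first = '1'; last = '1'

Yes, "11" matches 1(0|1)*1


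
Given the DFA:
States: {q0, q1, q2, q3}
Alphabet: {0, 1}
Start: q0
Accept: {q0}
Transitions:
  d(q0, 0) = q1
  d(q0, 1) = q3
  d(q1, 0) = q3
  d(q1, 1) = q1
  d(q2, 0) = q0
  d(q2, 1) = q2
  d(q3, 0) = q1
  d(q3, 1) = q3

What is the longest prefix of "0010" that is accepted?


Run the DFA, marking each prefix where the state is accepting:
  "" -> q0 [accept]
  "0" -> q1 [reject]
  "00" -> q3 [reject]
  "001" -> q3 [reject]
  "0010" -> q1 [reject]

""


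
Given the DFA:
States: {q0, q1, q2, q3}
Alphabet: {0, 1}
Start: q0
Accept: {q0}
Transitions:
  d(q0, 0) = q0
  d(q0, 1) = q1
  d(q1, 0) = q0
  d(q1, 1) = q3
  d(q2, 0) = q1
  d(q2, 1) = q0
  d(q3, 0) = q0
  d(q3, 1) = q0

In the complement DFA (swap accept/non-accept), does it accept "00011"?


Trace: q0 -> q0 -> q0 -> q0 -> q1 -> q3
Final: q3
Original accept: {q0}
Complement: q3 is not in original accept

Yes, complement accepts (original rejects)


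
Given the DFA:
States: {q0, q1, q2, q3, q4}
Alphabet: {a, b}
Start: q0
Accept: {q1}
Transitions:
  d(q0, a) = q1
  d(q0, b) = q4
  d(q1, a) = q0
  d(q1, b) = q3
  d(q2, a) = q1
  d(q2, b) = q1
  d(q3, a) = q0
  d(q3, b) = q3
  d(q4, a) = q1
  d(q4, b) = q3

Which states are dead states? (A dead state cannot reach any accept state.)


Forward reachability from each state:
  q0 -> reaches accept state q1 (live)
  q1 -> reaches accept state q1 (live)
  q2 -> reaches accept state q1 (live)
  q3 -> reaches accept state q1 (live)
  q4 -> reaches accept state q1 (live)

None (all states can reach an accept state)


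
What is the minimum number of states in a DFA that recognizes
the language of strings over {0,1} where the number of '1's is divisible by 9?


States track (count of '1') mod 9.
Need 9 states: one per remainder 0..8; accept = remainder 0.

9


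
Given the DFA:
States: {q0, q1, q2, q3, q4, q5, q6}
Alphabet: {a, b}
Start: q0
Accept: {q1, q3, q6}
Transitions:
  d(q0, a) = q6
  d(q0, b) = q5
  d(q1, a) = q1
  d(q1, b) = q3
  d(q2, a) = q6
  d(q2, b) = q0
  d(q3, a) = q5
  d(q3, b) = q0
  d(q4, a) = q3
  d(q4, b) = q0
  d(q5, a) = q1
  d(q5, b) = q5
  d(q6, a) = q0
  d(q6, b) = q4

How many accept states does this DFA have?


Accept states listed: {q1, q3, q6}
Counting: q1(1) q3(2) q6(3)

3


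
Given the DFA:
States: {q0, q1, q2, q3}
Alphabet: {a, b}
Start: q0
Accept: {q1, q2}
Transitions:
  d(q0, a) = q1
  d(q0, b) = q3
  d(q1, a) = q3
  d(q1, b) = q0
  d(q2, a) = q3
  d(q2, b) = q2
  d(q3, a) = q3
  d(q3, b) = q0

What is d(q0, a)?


Looking up transition d(q0, a)

q1


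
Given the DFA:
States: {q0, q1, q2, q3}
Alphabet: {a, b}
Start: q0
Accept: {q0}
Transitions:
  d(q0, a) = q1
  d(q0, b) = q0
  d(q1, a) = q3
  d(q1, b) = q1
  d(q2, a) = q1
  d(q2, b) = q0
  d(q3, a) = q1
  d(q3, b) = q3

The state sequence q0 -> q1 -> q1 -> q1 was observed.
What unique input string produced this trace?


Trace back each transition to find the symbol:
  q0 --[a]--> q1
  q1 --[b]--> q1
  q1 --[b]--> q1

"abb"


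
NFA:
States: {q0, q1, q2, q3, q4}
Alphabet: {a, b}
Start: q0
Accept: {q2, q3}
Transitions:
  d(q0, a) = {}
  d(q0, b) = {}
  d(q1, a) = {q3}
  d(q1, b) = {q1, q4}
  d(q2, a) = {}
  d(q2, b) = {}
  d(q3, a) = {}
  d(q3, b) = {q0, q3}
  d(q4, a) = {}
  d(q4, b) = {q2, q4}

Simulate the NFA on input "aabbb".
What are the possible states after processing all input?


Start: {q0}
  --a--> {}
  --a--> {}
  --b--> {}
  --b--> {}
  --b--> {}

{} (empty set, no valid transitions)


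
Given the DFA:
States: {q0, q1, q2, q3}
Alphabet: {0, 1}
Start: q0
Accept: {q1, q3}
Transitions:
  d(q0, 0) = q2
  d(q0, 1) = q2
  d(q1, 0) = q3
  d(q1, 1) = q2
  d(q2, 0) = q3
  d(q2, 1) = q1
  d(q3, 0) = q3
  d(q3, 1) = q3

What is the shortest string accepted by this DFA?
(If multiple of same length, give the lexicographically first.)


BFS by string length (lex-first path to each state shown):
  len 0: q0<-""
  len 1: q2<-"0"
  len 2: q1<-"01", q3<-"00"
Found accept state at length 2.

"00"


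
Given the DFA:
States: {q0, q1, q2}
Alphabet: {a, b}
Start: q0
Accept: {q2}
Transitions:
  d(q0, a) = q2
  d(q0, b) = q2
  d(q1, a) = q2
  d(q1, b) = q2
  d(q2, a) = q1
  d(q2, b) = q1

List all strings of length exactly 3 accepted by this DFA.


All strings of length 3: 8 total
Accepted: 8

"aaa", "aab", "aba", "abb", "baa", "bab", "bba", "bbb"


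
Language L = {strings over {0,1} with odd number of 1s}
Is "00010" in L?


count('1') = 1; 1 mod 2 = 1

Yes, "00010" is in L


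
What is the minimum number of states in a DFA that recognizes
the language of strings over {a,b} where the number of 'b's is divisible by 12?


States track (count of 'b') mod 12.
Need 12 states: one per remainder 0..11; accept = remainder 0.

12


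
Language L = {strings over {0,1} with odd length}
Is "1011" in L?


length = 4; 4 mod 2 = 0

No, "1011" is not in L


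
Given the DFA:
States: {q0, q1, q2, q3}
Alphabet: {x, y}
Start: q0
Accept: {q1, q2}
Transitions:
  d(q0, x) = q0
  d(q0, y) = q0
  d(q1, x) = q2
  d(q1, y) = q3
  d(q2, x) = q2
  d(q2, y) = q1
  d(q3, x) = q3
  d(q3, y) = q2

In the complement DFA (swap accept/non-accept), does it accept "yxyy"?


Trace: q0 -> q0 -> q0 -> q0 -> q0
Final: q0
Original accept: {q1, q2}
Complement: q0 is not in original accept

Yes, complement accepts (original rejects)


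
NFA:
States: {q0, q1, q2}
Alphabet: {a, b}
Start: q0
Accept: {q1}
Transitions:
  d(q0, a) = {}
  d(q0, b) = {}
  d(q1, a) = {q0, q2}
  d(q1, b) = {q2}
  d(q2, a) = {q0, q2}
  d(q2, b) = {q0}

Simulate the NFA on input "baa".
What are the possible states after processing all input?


Start: {q0}
  --b--> {}
  --a--> {}
  --a--> {}

{} (empty set, no valid transitions)


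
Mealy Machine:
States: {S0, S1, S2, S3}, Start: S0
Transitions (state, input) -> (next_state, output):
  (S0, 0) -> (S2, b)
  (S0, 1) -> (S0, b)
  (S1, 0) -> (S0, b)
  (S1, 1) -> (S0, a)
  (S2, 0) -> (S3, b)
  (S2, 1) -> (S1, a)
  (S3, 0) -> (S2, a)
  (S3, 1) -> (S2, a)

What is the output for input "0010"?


Step-by-step:
  (S0, 0) -> (S2, b)
  (S2, 0) -> (S3, b)
  (S3, 1) -> (S2, a)
  (S2, 0) -> (S3, b)

"bbab"


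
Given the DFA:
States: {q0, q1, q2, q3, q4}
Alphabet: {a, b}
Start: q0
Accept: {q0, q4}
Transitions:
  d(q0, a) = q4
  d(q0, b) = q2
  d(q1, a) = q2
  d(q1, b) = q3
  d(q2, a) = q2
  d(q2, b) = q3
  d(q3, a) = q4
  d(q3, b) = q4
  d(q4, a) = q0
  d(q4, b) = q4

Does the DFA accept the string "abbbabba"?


Trace: q0 -> q4 -> q4 -> q4 -> q4 -> q0 -> q2 -> q3 -> q4
Final state: q4
Accept states: {q0, q4}

Yes, accepted (final state q4 is an accept state)


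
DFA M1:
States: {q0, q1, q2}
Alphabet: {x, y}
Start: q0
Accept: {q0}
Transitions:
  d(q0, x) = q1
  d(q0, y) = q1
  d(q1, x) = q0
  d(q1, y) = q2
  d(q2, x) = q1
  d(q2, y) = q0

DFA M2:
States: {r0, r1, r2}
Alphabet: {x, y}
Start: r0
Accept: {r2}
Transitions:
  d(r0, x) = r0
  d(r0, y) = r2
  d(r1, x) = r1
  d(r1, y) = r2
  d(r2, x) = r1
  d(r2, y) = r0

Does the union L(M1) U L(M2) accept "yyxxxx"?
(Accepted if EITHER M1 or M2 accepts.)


M1: final=q0 accepted=True
M2: final=r0 accepted=False

Yes, union accepts


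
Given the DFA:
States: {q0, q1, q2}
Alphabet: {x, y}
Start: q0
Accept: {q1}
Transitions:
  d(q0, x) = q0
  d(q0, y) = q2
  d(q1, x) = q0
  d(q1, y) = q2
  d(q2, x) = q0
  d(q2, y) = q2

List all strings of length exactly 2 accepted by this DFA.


All strings of length 2: 4 total
Accepted: 0

None


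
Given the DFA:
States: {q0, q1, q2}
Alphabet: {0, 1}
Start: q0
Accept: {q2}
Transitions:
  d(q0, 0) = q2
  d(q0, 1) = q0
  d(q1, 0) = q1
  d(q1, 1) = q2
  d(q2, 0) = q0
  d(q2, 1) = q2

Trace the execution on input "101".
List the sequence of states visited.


Input: 101
d(q0, 1) = q0
d(q0, 0) = q2
d(q2, 1) = q2


q0 -> q0 -> q2 -> q2


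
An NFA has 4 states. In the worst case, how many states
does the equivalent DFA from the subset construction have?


Subset construction: one DFA state per subset of NFA states.
2^4 = 16

16


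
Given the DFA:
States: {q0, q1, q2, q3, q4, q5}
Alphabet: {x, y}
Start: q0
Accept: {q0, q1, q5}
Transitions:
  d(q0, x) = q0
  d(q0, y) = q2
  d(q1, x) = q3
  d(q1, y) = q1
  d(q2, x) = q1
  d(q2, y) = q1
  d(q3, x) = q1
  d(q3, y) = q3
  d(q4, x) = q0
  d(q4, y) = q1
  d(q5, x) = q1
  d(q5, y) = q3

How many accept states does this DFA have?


Accept states listed: {q0, q1, q5}
Counting: q0(1) q1(2) q5(3)

3


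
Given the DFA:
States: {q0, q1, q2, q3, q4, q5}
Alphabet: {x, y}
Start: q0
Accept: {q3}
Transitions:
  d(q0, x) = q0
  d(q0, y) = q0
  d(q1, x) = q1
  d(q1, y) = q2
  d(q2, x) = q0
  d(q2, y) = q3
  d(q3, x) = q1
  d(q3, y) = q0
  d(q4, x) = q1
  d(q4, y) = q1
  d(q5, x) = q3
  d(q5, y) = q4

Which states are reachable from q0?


BFS from q0:
  layer 0: {q0}

{q0}


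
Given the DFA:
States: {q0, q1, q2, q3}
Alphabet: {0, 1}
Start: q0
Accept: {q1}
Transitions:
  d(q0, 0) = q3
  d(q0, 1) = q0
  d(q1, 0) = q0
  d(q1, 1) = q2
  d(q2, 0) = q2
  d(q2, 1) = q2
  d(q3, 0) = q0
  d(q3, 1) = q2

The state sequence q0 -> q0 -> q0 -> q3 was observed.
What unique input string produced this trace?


Trace back each transition to find the symbol:
  q0 --[1]--> q0
  q0 --[1]--> q0
  q0 --[0]--> q3

"110"


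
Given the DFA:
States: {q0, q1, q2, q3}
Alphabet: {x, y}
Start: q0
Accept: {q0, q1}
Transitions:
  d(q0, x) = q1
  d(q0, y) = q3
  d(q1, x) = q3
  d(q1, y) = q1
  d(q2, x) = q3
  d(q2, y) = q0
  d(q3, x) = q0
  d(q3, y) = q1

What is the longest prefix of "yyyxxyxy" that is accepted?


Run the DFA, marking each prefix where the state is accepting:
  "" -> q0 [accept]
  "y" -> q3 [reject]
  "yy" -> q1 [accept]
  "yyy" -> q1 [accept]
  "yyyx" -> q3 [reject]
  "yyyxx" -> q0 [accept]
  "yyyxxy" -> q3 [reject]
  "yyyxxyx" -> q0 [accept]
  "yyyxxyxy" -> q3 [reject]

"yyyxxyx"


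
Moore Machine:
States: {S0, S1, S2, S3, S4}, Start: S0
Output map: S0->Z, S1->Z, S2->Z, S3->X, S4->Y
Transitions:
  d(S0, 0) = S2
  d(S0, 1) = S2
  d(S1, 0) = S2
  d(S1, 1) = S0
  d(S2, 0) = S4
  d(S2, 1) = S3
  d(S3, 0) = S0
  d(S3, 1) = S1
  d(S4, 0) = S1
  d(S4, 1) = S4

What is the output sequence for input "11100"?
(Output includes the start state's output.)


Start: S0 (output Z)
  --1--> S2 (output Z)
  --1--> S3 (output X)
  --1--> S1 (output Z)
  --0--> S2 (output Z)
  --0--> S4 (output Y)

"ZZXZZY"


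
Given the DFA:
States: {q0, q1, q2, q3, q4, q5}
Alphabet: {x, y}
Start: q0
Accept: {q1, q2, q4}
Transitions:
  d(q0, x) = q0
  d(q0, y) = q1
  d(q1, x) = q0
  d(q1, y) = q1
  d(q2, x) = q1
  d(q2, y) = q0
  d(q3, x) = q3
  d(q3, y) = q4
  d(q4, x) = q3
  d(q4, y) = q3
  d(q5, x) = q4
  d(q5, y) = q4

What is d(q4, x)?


Looking up transition d(q4, x)

q3


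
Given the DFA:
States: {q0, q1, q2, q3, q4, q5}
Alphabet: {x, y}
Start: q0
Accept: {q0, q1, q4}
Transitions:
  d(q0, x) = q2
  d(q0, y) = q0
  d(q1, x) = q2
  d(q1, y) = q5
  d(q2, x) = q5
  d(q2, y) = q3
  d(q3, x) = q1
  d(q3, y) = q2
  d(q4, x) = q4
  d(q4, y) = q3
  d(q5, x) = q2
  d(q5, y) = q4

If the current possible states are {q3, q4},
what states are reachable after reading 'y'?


Apply transition on 'y' from each current state:
  d(q3, y) = q2
  d(q4, y) = q3

{q2, q3}


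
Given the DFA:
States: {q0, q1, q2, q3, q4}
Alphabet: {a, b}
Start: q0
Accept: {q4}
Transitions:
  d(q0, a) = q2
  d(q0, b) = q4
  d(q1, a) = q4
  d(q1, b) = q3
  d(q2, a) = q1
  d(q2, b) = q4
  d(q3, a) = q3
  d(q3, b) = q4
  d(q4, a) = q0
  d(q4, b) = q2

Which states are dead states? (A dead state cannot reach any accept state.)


Forward reachability from each state:
  q0 -> reaches accept state q4 (live)
  q1 -> reaches accept state q4 (live)
  q2 -> reaches accept state q4 (live)
  q3 -> reaches accept state q4 (live)
  q4 -> reaches accept state q4 (live)

None (all states can reach an accept state)


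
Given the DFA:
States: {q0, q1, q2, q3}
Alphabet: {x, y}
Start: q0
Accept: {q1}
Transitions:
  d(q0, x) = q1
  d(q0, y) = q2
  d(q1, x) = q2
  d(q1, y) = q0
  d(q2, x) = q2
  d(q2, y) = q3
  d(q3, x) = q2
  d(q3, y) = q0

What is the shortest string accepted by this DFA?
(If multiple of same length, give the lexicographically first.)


BFS by string length (lex-first path to each state shown):
  len 0: q0<-""
  len 1: q1<-"x", q2<-"y"
Found accept state at length 1.

"x"


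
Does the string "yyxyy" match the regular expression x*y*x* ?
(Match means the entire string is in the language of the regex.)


|string| = 5; first = 'y'; last = 'y'

No, "yyxyy" does not match x*y*x*


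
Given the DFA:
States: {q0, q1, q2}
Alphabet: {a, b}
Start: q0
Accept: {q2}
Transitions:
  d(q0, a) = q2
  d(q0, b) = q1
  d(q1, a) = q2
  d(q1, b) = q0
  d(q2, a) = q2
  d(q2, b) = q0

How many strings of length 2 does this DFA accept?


Enumerating all length-2 strings:
  "aa" -> q2 [accept]
  "ab" -> q0 [reject]
  "ba" -> q2 [accept]
  "bb" -> q0 [reject]

2 out of 4


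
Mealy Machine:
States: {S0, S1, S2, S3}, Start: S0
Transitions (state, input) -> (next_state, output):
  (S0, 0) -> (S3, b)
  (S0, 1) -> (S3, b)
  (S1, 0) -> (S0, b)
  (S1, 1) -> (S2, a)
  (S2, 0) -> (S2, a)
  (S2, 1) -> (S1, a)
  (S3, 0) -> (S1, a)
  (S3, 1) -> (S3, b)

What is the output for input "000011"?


Step-by-step:
  (S0, 0) -> (S3, b)
  (S3, 0) -> (S1, a)
  (S1, 0) -> (S0, b)
  (S0, 0) -> (S3, b)
  (S3, 1) -> (S3, b)
  (S3, 1) -> (S3, b)

"babbbb"


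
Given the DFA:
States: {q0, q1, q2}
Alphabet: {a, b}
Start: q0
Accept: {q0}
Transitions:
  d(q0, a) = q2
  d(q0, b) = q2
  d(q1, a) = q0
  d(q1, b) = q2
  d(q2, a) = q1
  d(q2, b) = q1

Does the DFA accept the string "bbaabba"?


Trace: q0 -> q2 -> q1 -> q0 -> q2 -> q1 -> q2 -> q1
Final state: q1
Accept states: {q0}

No, rejected (final state q1 is not an accept state)


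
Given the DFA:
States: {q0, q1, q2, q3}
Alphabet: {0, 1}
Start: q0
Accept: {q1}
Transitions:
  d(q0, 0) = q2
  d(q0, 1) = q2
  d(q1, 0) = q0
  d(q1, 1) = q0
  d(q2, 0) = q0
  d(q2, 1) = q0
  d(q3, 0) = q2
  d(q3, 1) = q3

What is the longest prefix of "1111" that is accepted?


Run the DFA, marking each prefix where the state is accepting:
  "" -> q0 [reject]
  "1" -> q2 [reject]
  "11" -> q0 [reject]
  "111" -> q2 [reject]
  "1111" -> q0 [reject]

No prefix is accepted


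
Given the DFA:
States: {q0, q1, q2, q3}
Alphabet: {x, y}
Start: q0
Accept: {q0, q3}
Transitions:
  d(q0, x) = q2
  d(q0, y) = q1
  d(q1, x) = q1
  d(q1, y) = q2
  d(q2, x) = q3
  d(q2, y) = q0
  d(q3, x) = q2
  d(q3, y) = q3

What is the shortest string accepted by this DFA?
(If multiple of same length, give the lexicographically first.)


BFS by string length (lex-first path to each state shown):
  len 0: q0<-""
Found accept state at length 0.

"" (empty string)


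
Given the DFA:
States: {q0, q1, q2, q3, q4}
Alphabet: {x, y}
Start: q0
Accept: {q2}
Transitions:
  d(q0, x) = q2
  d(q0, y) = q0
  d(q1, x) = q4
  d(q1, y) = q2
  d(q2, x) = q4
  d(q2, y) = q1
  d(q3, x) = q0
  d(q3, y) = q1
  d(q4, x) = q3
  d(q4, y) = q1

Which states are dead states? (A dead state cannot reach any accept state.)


Forward reachability from each state:
  q0 -> reaches accept state q2 (live)
  q1 -> reaches accept state q2 (live)
  q2 -> reaches accept state q2 (live)
  q3 -> reaches accept state q2 (live)
  q4 -> reaches accept state q2 (live)

None (all states can reach an accept state)


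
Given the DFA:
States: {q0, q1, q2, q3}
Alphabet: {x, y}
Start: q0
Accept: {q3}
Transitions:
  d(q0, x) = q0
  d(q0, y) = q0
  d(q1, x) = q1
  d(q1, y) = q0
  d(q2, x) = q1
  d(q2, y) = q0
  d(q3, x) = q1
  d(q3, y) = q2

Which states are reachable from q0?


BFS from q0:
  layer 0: {q0}

{q0}


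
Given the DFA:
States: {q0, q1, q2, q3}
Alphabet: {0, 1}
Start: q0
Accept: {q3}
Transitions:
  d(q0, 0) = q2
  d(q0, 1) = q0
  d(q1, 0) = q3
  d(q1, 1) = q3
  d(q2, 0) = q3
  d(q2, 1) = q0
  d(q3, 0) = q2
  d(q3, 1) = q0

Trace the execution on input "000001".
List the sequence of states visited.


Input: 000001
d(q0, 0) = q2
d(q2, 0) = q3
d(q3, 0) = q2
d(q2, 0) = q3
d(q3, 0) = q2
d(q2, 1) = q0


q0 -> q2 -> q3 -> q2 -> q3 -> q2 -> q0


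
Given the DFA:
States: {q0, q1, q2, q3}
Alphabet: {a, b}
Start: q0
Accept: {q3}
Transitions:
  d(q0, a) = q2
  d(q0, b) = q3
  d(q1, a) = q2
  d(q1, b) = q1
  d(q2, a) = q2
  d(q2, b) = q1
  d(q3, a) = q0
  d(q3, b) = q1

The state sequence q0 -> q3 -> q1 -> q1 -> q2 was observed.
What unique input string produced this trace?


Trace back each transition to find the symbol:
  q0 --[b]--> q3
  q3 --[b]--> q1
  q1 --[b]--> q1
  q1 --[a]--> q2

"bbba"


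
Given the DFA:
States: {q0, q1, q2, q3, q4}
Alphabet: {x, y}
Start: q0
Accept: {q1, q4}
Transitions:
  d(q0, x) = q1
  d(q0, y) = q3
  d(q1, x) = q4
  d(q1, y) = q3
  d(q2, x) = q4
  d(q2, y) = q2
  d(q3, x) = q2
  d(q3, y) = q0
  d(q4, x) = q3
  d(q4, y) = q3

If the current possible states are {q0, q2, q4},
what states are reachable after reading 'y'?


Apply transition on 'y' from each current state:
  d(q0, y) = q3
  d(q2, y) = q2
  d(q4, y) = q3

{q2, q3}


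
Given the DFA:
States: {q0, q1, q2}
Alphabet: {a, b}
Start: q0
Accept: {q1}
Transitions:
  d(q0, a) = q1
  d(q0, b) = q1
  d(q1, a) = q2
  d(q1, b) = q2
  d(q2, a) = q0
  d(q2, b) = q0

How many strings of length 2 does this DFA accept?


Enumerating all length-2 strings:
  "aa" -> q2 [reject]
  "ab" -> q2 [reject]
  "ba" -> q2 [reject]
  "bb" -> q2 [reject]

0 out of 4


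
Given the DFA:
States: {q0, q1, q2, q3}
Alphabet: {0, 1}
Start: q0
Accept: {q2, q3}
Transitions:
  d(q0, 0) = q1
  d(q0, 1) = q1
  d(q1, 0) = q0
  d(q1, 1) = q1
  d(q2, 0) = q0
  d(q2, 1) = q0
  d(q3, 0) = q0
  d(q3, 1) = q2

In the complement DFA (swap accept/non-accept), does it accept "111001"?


Trace: q0 -> q1 -> q1 -> q1 -> q0 -> q1 -> q1
Final: q1
Original accept: {q2, q3}
Complement: q1 is not in original accept

Yes, complement accepts (original rejects)


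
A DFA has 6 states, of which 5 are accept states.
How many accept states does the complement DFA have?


Complement swaps accept and non-accept states.
6 - 5 = 1

1


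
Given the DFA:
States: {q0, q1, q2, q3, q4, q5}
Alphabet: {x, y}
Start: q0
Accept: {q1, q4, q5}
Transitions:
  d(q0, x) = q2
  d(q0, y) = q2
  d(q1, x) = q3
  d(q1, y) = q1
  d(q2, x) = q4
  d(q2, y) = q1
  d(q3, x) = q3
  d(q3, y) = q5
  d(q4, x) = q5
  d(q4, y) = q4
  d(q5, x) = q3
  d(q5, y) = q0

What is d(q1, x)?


Looking up transition d(q1, x)

q3


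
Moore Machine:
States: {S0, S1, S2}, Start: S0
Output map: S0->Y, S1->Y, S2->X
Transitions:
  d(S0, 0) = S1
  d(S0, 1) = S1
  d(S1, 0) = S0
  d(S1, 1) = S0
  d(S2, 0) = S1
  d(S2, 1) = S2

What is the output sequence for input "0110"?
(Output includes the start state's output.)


Start: S0 (output Y)
  --0--> S1 (output Y)
  --1--> S0 (output Y)
  --1--> S1 (output Y)
  --0--> S0 (output Y)

"YYYYY"


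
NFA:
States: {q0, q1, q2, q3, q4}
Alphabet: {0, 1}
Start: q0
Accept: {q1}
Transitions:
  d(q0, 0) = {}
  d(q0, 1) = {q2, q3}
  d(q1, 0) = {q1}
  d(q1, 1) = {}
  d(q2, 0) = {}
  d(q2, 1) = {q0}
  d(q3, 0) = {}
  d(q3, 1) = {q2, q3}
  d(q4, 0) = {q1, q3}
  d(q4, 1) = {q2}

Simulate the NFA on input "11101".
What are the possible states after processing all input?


Start: {q0}
  --1--> {q2, q3}
  --1--> {q0, q2, q3}
  --1--> {q0, q2, q3}
  --0--> {}
  --1--> {}

{} (empty set, no valid transitions)


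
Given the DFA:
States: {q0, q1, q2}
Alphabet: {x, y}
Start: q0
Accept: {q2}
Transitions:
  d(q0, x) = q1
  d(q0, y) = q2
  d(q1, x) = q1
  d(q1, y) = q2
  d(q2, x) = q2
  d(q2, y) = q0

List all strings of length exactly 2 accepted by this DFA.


All strings of length 2: 4 total
Accepted: 2

"xy", "yx"


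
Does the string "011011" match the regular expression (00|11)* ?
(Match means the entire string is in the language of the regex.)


|string| = 6; first = '0'; last = '1'

No, "011011" does not match (00|11)*


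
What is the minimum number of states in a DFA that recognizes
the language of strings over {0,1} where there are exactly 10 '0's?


States: count = 0, 1, ..., 10 (that's 11 states), plus a dead state for count > 10.
Total: 11 + 1 = 12. Accept = count-10 state.

12


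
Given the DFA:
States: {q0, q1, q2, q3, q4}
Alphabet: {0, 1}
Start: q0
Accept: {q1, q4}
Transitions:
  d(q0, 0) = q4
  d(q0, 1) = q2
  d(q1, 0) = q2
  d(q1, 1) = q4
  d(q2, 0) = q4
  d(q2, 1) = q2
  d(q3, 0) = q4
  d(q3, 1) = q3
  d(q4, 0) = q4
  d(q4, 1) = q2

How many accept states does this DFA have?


Accept states listed: {q1, q4}
Counting: q1(1) q4(2)

2


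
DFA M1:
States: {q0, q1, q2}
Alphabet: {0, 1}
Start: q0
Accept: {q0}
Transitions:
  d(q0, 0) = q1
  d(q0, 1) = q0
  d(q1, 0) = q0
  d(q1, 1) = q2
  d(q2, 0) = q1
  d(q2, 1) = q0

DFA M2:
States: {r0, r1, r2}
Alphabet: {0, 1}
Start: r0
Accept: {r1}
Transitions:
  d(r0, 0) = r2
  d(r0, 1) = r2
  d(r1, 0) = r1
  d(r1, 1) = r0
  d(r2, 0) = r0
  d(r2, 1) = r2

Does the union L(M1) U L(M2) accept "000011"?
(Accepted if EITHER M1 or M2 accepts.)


M1: final=q0 accepted=True
M2: final=r2 accepted=False

Yes, union accepts


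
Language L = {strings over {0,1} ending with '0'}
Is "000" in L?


last symbol = '0'

Yes, "000" is in L


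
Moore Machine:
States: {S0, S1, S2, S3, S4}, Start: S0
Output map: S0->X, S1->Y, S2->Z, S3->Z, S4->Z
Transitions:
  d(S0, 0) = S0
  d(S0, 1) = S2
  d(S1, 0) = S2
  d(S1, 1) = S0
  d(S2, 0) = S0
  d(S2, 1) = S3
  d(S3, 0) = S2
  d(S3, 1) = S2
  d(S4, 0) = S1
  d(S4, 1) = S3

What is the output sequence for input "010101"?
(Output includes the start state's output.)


Start: S0 (output X)
  --0--> S0 (output X)
  --1--> S2 (output Z)
  --0--> S0 (output X)
  --1--> S2 (output Z)
  --0--> S0 (output X)
  --1--> S2 (output Z)

"XXZXZXZ"


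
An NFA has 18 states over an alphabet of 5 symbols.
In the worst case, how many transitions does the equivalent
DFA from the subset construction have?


Subset construction: one DFA state per subset of NFA states = 2^18 = 262144 states.
Each DFA state has 5 outgoing transitions: 262144 * 5 = 1310720

1310720


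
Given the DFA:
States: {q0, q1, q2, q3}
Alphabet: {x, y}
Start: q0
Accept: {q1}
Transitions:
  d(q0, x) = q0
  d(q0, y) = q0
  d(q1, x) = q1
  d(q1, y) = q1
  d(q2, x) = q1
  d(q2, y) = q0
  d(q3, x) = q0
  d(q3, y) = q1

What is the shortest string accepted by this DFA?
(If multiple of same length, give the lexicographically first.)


BFS by string length (lex-first path to each state shown):
  len 0: q0<-""
  len 1: q0<-"x"
  len 2: q0<-"xx"
  len 3: q0<-"xxx"
  len 4: q0<-"xxxx"
  len 5: q0<-"xxxxx"
  len 6: q0<-"xxxxxx"
  len 7: q0<-"xxxxxxx"
  len 8: q0<-"xxxxxxxx"

No string accepted (empty language)


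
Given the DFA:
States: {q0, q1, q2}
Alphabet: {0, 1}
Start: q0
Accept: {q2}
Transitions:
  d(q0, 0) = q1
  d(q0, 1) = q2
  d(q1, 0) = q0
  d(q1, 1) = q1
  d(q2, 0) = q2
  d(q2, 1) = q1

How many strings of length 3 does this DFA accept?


Enumerating all length-3 strings:
  "000" -> q1 [reject]
  "001" -> q2 [accept]
  "010" -> q0 [reject]
  "011" -> q1 [reject]
  "100" -> q2 [accept]
  "101" -> q1 [reject]
  "110" -> q0 [reject]
  "111" -> q1 [reject]

2 out of 8


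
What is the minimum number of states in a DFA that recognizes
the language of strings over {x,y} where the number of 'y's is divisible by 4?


States track (count of 'y') mod 4.
Need 4 states: one per remainder 0..3; accept = remainder 0.

4


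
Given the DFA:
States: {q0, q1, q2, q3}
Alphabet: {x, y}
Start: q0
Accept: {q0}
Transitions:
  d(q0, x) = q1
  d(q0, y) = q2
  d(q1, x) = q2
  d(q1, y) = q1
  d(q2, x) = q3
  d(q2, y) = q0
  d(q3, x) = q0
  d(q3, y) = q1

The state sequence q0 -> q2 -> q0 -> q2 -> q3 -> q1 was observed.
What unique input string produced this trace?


Trace back each transition to find the symbol:
  q0 --[y]--> q2
  q2 --[y]--> q0
  q0 --[y]--> q2
  q2 --[x]--> q3
  q3 --[y]--> q1

"yyyxy"


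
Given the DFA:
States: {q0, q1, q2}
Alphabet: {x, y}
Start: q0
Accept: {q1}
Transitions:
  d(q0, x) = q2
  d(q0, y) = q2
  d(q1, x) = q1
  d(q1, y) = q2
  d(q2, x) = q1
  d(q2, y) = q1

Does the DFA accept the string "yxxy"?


Trace: q0 -> q2 -> q1 -> q1 -> q2
Final state: q2
Accept states: {q1}

No, rejected (final state q2 is not an accept state)


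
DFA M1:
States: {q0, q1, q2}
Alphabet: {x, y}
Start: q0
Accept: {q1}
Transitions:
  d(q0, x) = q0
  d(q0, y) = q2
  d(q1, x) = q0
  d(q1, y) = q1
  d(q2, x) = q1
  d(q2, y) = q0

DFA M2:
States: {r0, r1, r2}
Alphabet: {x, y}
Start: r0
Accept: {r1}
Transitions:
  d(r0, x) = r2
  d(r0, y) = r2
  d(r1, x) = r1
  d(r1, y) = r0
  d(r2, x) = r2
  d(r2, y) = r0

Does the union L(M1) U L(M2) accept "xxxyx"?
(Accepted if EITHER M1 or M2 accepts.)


M1: final=q1 accepted=True
M2: final=r2 accepted=False

Yes, union accepts


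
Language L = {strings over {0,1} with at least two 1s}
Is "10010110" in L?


count('1') = 4

Yes, "10010110" is in L


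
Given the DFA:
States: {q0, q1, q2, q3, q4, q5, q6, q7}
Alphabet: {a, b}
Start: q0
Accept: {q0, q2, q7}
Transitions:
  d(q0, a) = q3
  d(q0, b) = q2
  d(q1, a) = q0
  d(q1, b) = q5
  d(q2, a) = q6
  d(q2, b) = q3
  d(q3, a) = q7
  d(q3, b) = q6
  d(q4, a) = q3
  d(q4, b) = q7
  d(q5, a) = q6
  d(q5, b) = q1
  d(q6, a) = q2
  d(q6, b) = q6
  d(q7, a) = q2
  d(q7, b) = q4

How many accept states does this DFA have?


Accept states listed: {q0, q2, q7}
Counting: q0(1) q2(2) q7(3)

3


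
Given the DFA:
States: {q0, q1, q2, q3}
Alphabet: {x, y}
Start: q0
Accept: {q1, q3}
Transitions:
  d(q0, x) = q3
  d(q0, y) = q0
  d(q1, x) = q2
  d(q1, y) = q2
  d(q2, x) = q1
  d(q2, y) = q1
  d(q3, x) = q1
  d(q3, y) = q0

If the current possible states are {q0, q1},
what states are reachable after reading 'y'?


Apply transition on 'y' from each current state:
  d(q0, y) = q0
  d(q1, y) = q2

{q0, q2}


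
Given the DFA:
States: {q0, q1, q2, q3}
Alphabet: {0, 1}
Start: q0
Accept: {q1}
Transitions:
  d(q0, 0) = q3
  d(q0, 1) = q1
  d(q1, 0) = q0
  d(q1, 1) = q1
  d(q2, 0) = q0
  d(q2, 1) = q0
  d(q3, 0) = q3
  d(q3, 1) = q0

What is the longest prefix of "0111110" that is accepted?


Run the DFA, marking each prefix where the state is accepting:
  "" -> q0 [reject]
  "0" -> q3 [reject]
  "01" -> q0 [reject]
  "011" -> q1 [accept]
  "0111" -> q1 [accept]
  "01111" -> q1 [accept]
  "011111" -> q1 [accept]
  "0111110" -> q0 [reject]

"011111"


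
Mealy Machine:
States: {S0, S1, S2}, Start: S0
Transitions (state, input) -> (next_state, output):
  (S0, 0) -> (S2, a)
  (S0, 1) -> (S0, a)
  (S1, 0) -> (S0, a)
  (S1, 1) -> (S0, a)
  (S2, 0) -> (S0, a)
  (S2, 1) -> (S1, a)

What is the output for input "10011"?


Step-by-step:
  (S0, 1) -> (S0, a)
  (S0, 0) -> (S2, a)
  (S2, 0) -> (S0, a)
  (S0, 1) -> (S0, a)
  (S0, 1) -> (S0, a)

"aaaaa"


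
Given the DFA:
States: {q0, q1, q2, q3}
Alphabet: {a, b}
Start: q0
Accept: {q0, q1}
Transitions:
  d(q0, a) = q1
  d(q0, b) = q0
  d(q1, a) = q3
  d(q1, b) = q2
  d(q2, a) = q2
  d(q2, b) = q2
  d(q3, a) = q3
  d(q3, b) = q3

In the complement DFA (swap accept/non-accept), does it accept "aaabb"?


Trace: q0 -> q1 -> q3 -> q3 -> q3 -> q3
Final: q3
Original accept: {q0, q1}
Complement: q3 is not in original accept

Yes, complement accepts (original rejects)


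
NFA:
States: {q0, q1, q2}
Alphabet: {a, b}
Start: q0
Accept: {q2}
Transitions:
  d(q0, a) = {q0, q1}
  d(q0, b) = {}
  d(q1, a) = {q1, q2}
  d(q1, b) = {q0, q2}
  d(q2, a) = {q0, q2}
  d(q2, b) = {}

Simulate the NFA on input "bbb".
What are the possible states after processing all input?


Start: {q0}
  --b--> {}
  --b--> {}
  --b--> {}

{} (empty set, no valid transitions)


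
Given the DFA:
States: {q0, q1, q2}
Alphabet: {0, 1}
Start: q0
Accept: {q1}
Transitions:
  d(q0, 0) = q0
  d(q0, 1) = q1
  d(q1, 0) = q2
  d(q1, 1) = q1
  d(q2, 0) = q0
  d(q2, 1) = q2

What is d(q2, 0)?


Looking up transition d(q2, 0)

q0


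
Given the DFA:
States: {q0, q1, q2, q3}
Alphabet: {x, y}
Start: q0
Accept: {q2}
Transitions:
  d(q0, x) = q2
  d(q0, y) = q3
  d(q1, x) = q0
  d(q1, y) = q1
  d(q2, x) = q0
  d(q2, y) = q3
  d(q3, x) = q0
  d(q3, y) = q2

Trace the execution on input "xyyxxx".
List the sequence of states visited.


Input: xyyxxx
d(q0, x) = q2
d(q2, y) = q3
d(q3, y) = q2
d(q2, x) = q0
d(q0, x) = q2
d(q2, x) = q0


q0 -> q2 -> q3 -> q2 -> q0 -> q2 -> q0


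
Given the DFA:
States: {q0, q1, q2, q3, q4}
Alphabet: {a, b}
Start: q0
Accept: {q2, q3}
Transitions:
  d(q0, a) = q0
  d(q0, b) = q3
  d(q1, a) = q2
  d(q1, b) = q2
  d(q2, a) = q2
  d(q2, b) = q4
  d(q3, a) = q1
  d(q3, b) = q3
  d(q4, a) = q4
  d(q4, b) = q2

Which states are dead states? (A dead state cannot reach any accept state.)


Forward reachability from each state:
  q0 -> reaches accept state q2 (live)
  q1 -> reaches accept state q2 (live)
  q2 -> reaches accept state q2 (live)
  q3 -> reaches accept state q2 (live)
  q4 -> reaches accept state q2 (live)

None (all states can reach an accept state)


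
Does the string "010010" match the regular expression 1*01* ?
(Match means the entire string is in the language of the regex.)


|string| = 6; first = '0'; last = '0'

No, "010010" does not match 1*01*


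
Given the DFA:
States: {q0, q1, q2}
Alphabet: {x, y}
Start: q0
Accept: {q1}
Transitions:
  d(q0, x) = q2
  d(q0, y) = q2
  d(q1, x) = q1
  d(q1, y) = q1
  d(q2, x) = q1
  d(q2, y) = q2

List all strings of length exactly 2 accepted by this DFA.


All strings of length 2: 4 total
Accepted: 2

"xx", "yx"


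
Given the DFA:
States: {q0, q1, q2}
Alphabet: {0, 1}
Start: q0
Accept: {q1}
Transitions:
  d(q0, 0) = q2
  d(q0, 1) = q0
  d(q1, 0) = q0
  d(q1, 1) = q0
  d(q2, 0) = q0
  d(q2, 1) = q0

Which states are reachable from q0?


BFS from q0:
  layer 0: {q0}
  layer 1: {q2}

{q0, q2}


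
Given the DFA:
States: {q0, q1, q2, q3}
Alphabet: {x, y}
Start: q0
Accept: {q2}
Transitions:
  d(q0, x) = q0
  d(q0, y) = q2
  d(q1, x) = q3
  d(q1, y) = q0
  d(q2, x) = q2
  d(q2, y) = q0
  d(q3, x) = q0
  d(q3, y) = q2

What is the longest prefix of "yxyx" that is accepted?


Run the DFA, marking each prefix where the state is accepting:
  "" -> q0 [reject]
  "y" -> q2 [accept]
  "yx" -> q2 [accept]
  "yxy" -> q0 [reject]
  "yxyx" -> q0 [reject]

"yx"


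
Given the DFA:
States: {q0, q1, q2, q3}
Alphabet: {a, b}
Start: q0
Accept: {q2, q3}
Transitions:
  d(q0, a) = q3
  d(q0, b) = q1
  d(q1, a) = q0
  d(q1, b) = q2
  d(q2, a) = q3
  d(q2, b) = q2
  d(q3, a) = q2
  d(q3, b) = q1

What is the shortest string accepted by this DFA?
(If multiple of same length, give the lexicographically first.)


BFS by string length (lex-first path to each state shown):
  len 0: q0<-""
  len 1: q1<-"b", q3<-"a"
Found accept state at length 1.

"a"


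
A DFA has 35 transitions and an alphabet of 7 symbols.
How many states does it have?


Each state has exactly one transition per symbol.
states = transitions / |alphabet| = 35 / 7 = 5

5
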